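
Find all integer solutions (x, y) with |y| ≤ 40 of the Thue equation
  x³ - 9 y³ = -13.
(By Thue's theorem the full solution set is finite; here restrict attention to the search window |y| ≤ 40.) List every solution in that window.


The equation is x³ - 9y³ = -13. For fixed y, x³ = 9·y³ − 13, so a solution requires the RHS to be a perfect cube.
Strategy: iterate y from -40 to 40, compute RHS = 9·y³ − 13, and check whether it is a (positive or negative) perfect cube.
Check small values of y:
  y = 0: RHS = -13 is not a perfect cube.
  y = 1: RHS = -4 is not a perfect cube.
  y = -1: RHS = -22 is not a perfect cube.
  y = 2: RHS = 59 is not a perfect cube.
  y = -2: RHS = -85 is not a perfect cube.
  y = 3: RHS = 230 is not a perfect cube.
  y = -3: RHS = -256 is not a perfect cube.
Continuing the search up to |y| = 40 finds no solutions either.
No (x, y) in the scanned range satisfies the equation.

No integer solutions with |y| ≤ 40.


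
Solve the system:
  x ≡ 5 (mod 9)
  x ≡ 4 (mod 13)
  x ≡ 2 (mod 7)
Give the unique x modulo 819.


Moduli 9, 13, 7 are pairwise coprime; by CRT there is a unique solution modulo M = 9 · 13 · 7 = 819.
Solve pairwise, accumulating the modulus:
  Start with x ≡ 5 (mod 9).
  Combine with x ≡ 4 (mod 13): since gcd(9, 13) = 1, we get a unique residue mod 117.
    Write x = 5 + 9·t and substitute into x ≡ 4 (mod 13): 9·t ≡ 4 − 5 = -1 (mod 13).
    Reduce coefficients mod 13: 9·t ≡ 12 (mod 13).
    The inverse of 9 mod 13 is 3 (since 9·3 = 27 = 2·13 + 1), so t ≡ 3·12 = 36 ≡ 10 (mod 13).
    Then x = 5 + 9·10 = 95, valid modulo lcm(9, 13) = 117: x ≡ 95 (mod 117).
  Combine with x ≡ 2 (mod 7): since gcd(117, 7) = 1, we get a unique residue mod 819.
    Write x = 95 + 117·t and substitute into x ≡ 2 (mod 7): 117·t ≡ 2 − 95 = -93 (mod 7).
    Reduce coefficients mod 7: 5·t ≡ 5 (mod 7).
    The inverse of 5 mod 7 is 3 (since 5·3 = 15 = 2·7 + 1), so t ≡ 3·5 = 15 ≡ 1 (mod 7).
    Then x = 95 + 117·1 = 212, valid modulo lcm(117, 7) = 819: x ≡ 212 (mod 819).
Verify: 212 mod 9 = 5 ✓, 212 mod 13 = 4 ✓, 212 mod 7 = 2 ✓.

x ≡ 212 (mod 819).


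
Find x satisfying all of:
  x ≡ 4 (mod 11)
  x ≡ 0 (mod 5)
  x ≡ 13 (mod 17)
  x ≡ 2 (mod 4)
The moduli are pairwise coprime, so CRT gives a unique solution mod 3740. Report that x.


Product of moduli M = 11 · 5 · 17 · 4 = 3740.
Merge one congruence at a time:
  Start: x ≡ 4 (mod 11).
  Combine with x ≡ 0 (mod 5); new modulus lcm = 55.
    Write x = 4 + 11·t and substitute into x ≡ 0 (mod 5): 11·t ≡ 0 − 4 = -4 (mod 5).
    Reduce coefficients mod 5: 1·t ≡ 1 (mod 5).
    So t ≡ 1 (mod 5).
    Then x = 4 + 11·1 = 15, valid modulo lcm(11, 5) = 55: x ≡ 15 (mod 55).
  Combine with x ≡ 13 (mod 17); new modulus lcm = 935.
    Write x = 15 + 55·t and substitute into x ≡ 13 (mod 17): 55·t ≡ 13 − 15 = -2 (mod 17).
    Reduce coefficients mod 17: 4·t ≡ 15 (mod 17).
    The inverse of 4 mod 17 is 13 (since 4·13 = 52 = 3·17 + 1), so t ≡ 13·15 = 195 ≡ 8 (mod 17).
    Then x = 15 + 55·8 = 455, valid modulo lcm(55, 17) = 935: x ≡ 455 (mod 935).
  Combine with x ≡ 2 (mod 4); new modulus lcm = 3740.
    Write x = 455 + 935·t and substitute into x ≡ 2 (mod 4): 935·t ≡ 2 − 455 = -453 (mod 4).
    Reduce coefficients mod 4: 3·t ≡ 3 (mod 4).
    The inverse of 3 mod 4 is 3 (since 3·3 = 9 = 2·4 + 1), so t ≡ 3·3 = 9 ≡ 1 (mod 4).
    Then x = 455 + 935·1 = 1390, valid modulo lcm(935, 4) = 3740: x ≡ 1390 (mod 3740).
Verify against each original: 1390 mod 11 = 4, 1390 mod 5 = 0, 1390 mod 17 = 13, 1390 mod 4 = 2.

x ≡ 1390 (mod 3740).


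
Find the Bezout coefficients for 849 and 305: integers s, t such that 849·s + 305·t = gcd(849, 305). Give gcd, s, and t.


Euclidean algorithm on (849, 305) — divide until remainder is 0:
  849 = 2 · 305 + 239
  305 = 1 · 239 + 66
  239 = 3 · 66 + 41
  66 = 1 · 41 + 25
  41 = 1 · 25 + 16
  25 = 1 · 16 + 9
  16 = 1 · 9 + 7
  9 = 1 · 7 + 2
  7 = 3 · 2 + 1
  2 = 2 · 1 + 0
gcd(849, 305) = 1.
Track Bezout coefficients alongside the remainders: start with r₀ = 849 = a·1 + b·0 (s = 1, t = 0) and r₁ = 305 = a·0 + b·1 (s = 0, t = 1); each new remainder r_{k+1} = r_{k-1} − q_k·r_k inherits s_{k+1} = s_{k-1} − q_k·s_k, t_{k+1} = t_{k-1} − q_k·t_k, so r_k = a·s_k + b·t_k at every step:
  q = 2: r = 239, s = 1 − 2·0 = 1, t = 0 − 2·1 = -2  (check: 849·1 + 305·(-2) = 239)
  q = 1: r = 66, s = 0 − 1·1 = -1, t = 1 − 1·(-2) = 3  (check: 849·(-1) + 305·3 = 66)
  q = 3: r = 41, s = 1 − 3·(-1) = 4, t = -2 − 3·3 = -11  (check: 849·4 + 305·(-11) = 41)
  q = 1: r = 25, s = -1 − 1·4 = -5, t = 3 − 1·(-11) = 14  (check: 849·(-5) + 305·14 = 25)
  q = 1: r = 16, s = 4 − 1·(-5) = 9, t = -11 − 1·14 = -25  (check: 849·9 + 305·(-25) = 16)
  q = 1: r = 9, s = -5 − 1·9 = -14, t = 14 − 1·(-25) = 39  (check: 849·(-14) + 305·39 = 9)
  q = 1: r = 7, s = 9 − 1·(-14) = 23, t = -25 − 1·39 = -64  (check: 849·23 + 305·(-64) = 7)
  q = 1: r = 2, s = -14 − 1·23 = -37, t = 39 − 1·(-64) = 103  (check: 849·(-37) + 305·103 = 2)
  q = 3: r = 1, s = 23 − 3·(-37) = 134, t = -64 − 3·103 = -373  (check: 849·134 + 305·(-373) = 1)
The row with r = 1 (the gcd) gives the Bezout coefficients s = 134, t = -373.
Result: 849 · (134) + 305 · (-373) = 1.

gcd(849, 305) = 1; s = 134, t = -373 (check: 849·134 + 305·(-373) = 1).


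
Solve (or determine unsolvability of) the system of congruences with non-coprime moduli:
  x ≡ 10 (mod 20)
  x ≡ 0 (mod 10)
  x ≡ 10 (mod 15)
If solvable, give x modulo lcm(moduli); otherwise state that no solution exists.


Moduli 20, 10, 15 are not pairwise coprime, so CRT works modulo lcm(m_i) when all pairwise compatibility conditions hold.
Pairwise compatibility: gcd(m_i, m_j) must divide a_i - a_j for every pair.
Merge one congruence at a time:
  Start: x ≡ 10 (mod 20).
  Combine with x ≡ 0 (mod 10): gcd(20, 10) = 10; 0 - 10 = -10, which IS divisible by 10, so compatible.
    Write x = 10 + 20·t and substitute into x ≡ 0 (mod 10): 20·t ≡ 0 − 10 = -10 (mod 10).
    Divide the congruence (and modulus) by g = 10: 2·t ≡ -1 (mod 1).
    Modulo 1 every t works; take t = 0.
    Then x = 10 + 20·0 = 10, valid modulo lcm(20, 10) = 20: x ≡ 10 (mod 20).
  Combine with x ≡ 10 (mod 15): gcd(20, 15) = 5; 10 - 10 = 0, which IS divisible by 5, so compatible.
    Write x = 10 + 20·t and substitute into x ≡ 10 (mod 15): 20·t ≡ 10 − 10 = 0 (mod 15).
    Divide the congruence (and modulus) by g = 5: 4·t ≡ 0 (mod 3).
    Reduce coefficients mod 3: 1·t ≡ 0 (mod 3).
    So t ≡ 0 (mod 3).
    Then x = 10 + 20·0 = 10, valid modulo lcm(20, 15) = 60: x ≡ 10 (mod 60).
Verify: 10 mod 20 = 10, 10 mod 10 = 0, 10 mod 15 = 10.

x ≡ 10 (mod 60).


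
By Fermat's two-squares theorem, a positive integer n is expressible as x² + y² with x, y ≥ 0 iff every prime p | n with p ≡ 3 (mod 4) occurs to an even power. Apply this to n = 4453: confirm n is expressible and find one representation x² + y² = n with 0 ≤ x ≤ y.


Step 1: Factor n = 4453 = 61 · 73.
Step 2: Check the mod-4 condition on each prime factor: 61 ≡ 1 (mod 4), exponent 1; 73 ≡ 1 (mod 4), exponent 1.
All primes ≡ 3 (mod 4) appear to even exponent (or don't appear), so by the two-squares theorem n IS expressible as a sum of two squares.
Step 3: Build a representation. Here n = 61 · 73 is a product of primes ≡ 1 (mod 4). Each prime p ≡ 1 (mod 4) is itself a sum of two squares; find a² by testing p − a² for a perfect square:
  61: 61 − 1² = 60, 61 − 2² = 57, 61 − 3² = 52, 61 − 4² = 45, 61 − 5² = 36 = 6² ⇒ 61 = 5² + 6².
  73: 73 − 1² = 72, 73 − 2² = 69, 73 − 3² = 64 = 8² ⇒ 73 = 3² + 8².
  Combine using the Brahmagupta–Fibonacci identity (a² + b²)(c² + d²) = (ac − bd)² + (ad + bc)² = (ac + bd)² + (ad − bc)²:
  61 · 73 = 4453: from (5² + 6²)(3² + 8²), take (5·3 − 6·8, 5·8 + 6·3) = (15 − 48, 40 + 18) = (-33, 58); dropping signs (only squares matter) gives (33, 58); check 33² + 58² = 1089 + 3364 = 4453 ✓.
Step 4: Order so x ≤ y and verify: 33² + 58² = 1089 + 3364 = 4453 = n. ✓

n = 4453 = 33² + 58² (one valid representation with x ≤ y).


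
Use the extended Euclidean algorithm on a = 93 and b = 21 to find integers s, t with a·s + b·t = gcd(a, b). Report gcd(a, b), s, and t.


Euclidean algorithm on (93, 21) — divide until remainder is 0:
  93 = 4 · 21 + 9
  21 = 2 · 9 + 3
  9 = 3 · 3 + 0
gcd(93, 21) = 3.
Track Bezout coefficients alongside the remainders: start with r₀ = 93 = a·1 + b·0 (s = 1, t = 0) and r₁ = 21 = a·0 + b·1 (s = 0, t = 1); each new remainder r_{k+1} = r_{k-1} − q_k·r_k inherits s_{k+1} = s_{k-1} − q_k·s_k, t_{k+1} = t_{k-1} − q_k·t_k, so r_k = a·s_k + b·t_k at every step:
  q = 4: r = 9, s = 1 − 4·0 = 1, t = 0 − 4·1 = -4  (check: 93·1 + 21·(-4) = 9)
  q = 2: r = 3, s = 0 − 2·1 = -2, t = 1 − 2·(-4) = 9  (check: 93·(-2) + 21·9 = 3)
The row with r = 3 (the gcd) gives the Bezout coefficients s = -2, t = 9.
Result: 93 · (-2) + 21 · (9) = 3.

gcd(93, 21) = 3; s = -2, t = 9 (check: 93·(-2) + 21·9 = 3).


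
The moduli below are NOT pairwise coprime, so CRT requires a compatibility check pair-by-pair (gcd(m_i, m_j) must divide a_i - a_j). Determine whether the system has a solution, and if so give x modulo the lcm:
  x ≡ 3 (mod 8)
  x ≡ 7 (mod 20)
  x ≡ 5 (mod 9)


Moduli 8, 20, 9 are not pairwise coprime, so CRT works modulo lcm(m_i) when all pairwise compatibility conditions hold.
Pairwise compatibility: gcd(m_i, m_j) must divide a_i - a_j for every pair.
Merge one congruence at a time:
  Start: x ≡ 3 (mod 8).
  Combine with x ≡ 7 (mod 20): gcd(8, 20) = 4; 7 - 3 = 4, which IS divisible by 4, so compatible.
    Write x = 3 + 8·t and substitute into x ≡ 7 (mod 20): 8·t ≡ 7 − 3 = 4 (mod 20).
    Divide the congruence (and modulus) by g = 4: 2·t ≡ 1 (mod 5).
    The inverse of 2 mod 5 is 3 (since 2·3 = 6 = 1·5 + 1), so t ≡ 3·1 = 3 ≡ 3 (mod 5).
    Then x = 3 + 8·3 = 27, valid modulo lcm(8, 20) = 40: x ≡ 27 (mod 40).
  Combine with x ≡ 5 (mod 9): gcd(40, 9) = 1; 5 - 27 = -22, which IS divisible by 1, so compatible.
    Write x = 27 + 40·t and substitute into x ≡ 5 (mod 9): 40·t ≡ 5 − 27 = -22 (mod 9).
    Reduce coefficients mod 9: 4·t ≡ 5 (mod 9).
    The inverse of 4 mod 9 is 7 (since 4·7 = 28 = 3·9 + 1), so t ≡ 7·5 = 35 ≡ 8 (mod 9).
    Then x = 27 + 40·8 = 347, valid modulo lcm(40, 9) = 360: x ≡ 347 (mod 360).
Verify: 347 mod 8 = 3, 347 mod 20 = 7, 347 mod 9 = 5.

x ≡ 347 (mod 360).


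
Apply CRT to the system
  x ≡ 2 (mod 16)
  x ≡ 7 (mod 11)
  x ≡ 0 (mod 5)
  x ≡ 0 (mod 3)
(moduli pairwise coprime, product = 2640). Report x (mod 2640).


Product of moduli M = 16 · 11 · 5 · 3 = 2640.
Merge one congruence at a time:
  Start: x ≡ 2 (mod 16).
  Combine with x ≡ 7 (mod 11); new modulus lcm = 176.
    Write x = 2 + 16·t and substitute into x ≡ 7 (mod 11): 16·t ≡ 7 − 2 = 5 (mod 11).
    Reduce coefficients mod 11: 5·t ≡ 5 (mod 11).
    The inverse of 5 mod 11 is 9 (since 5·9 = 45 = 4·11 + 1), so t ≡ 9·5 = 45 ≡ 1 (mod 11).
    Then x = 2 + 16·1 = 18, valid modulo lcm(16, 11) = 176: x ≡ 18 (mod 176).
  Combine with x ≡ 0 (mod 5); new modulus lcm = 880.
    Write x = 18 + 176·t and substitute into x ≡ 0 (mod 5): 176·t ≡ 0 − 18 = -18 (mod 5).
    Reduce coefficients mod 5: 1·t ≡ 2 (mod 5).
    So t ≡ 2 (mod 5).
    Then x = 18 + 176·2 = 370, valid modulo lcm(176, 5) = 880: x ≡ 370 (mod 880).
  Combine with x ≡ 0 (mod 3); new modulus lcm = 2640.
    Write x = 370 + 880·t and substitute into x ≡ 0 (mod 3): 880·t ≡ 0 − 370 = -370 (mod 3).
    Reduce coefficients mod 3: 1·t ≡ 2 (mod 3).
    So t ≡ 2 (mod 3).
    Then x = 370 + 880·2 = 2130, valid modulo lcm(880, 3) = 2640: x ≡ 2130 (mod 2640).
Verify against each original: 2130 mod 16 = 2, 2130 mod 11 = 7, 2130 mod 5 = 0, 2130 mod 3 = 0.

x ≡ 2130 (mod 2640).


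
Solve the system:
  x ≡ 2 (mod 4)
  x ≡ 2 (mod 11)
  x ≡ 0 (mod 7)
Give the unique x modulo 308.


Moduli 4, 11, 7 are pairwise coprime; by CRT there is a unique solution modulo M = 4 · 11 · 7 = 308.
Solve pairwise, accumulating the modulus:
  Start with x ≡ 2 (mod 4).
  Combine with x ≡ 2 (mod 11): since gcd(4, 11) = 1, we get a unique residue mod 44.
    Write x = 2 + 4·t and substitute into x ≡ 2 (mod 11): 4·t ≡ 2 − 2 = 0 (mod 11).
    The inverse of 4 mod 11 is 3 (since 4·3 = 12 = 1·11 + 1), so t ≡ 3·0 = 0 ≡ 0 (mod 11).
    Then x = 2 + 4·0 = 2, valid modulo lcm(4, 11) = 44: x ≡ 2 (mod 44).
  Combine with x ≡ 0 (mod 7): since gcd(44, 7) = 1, we get a unique residue mod 308.
    Write x = 2 + 44·t and substitute into x ≡ 0 (mod 7): 44·t ≡ 0 − 2 = -2 (mod 7).
    Reduce coefficients mod 7: 2·t ≡ 5 (mod 7).
    The inverse of 2 mod 7 is 4 (since 2·4 = 8 = 1·7 + 1), so t ≡ 4·5 = 20 ≡ 6 (mod 7).
    Then x = 2 + 44·6 = 266, valid modulo lcm(44, 7) = 308: x ≡ 266 (mod 308).
Verify: 266 mod 4 = 2 ✓, 266 mod 11 = 2 ✓, 266 mod 7 = 0 ✓.

x ≡ 266 (mod 308).


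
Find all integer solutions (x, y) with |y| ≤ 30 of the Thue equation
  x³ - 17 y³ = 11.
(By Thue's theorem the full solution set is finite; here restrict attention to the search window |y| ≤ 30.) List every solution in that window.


The equation is x³ - 17y³ = 11. For fixed y, x³ = 17·y³ + 11, so a solution requires the RHS to be a perfect cube.
Strategy: iterate y from -30 to 30, compute RHS = 17·y³ + 11, and check whether it is a (positive or negative) perfect cube.
Check small values of y:
  y = 0: RHS = 11 is not a perfect cube.
  y = 1: RHS = 28 is not a perfect cube.
  y = -1: RHS = -6 is not a perfect cube.
  y = 2: RHS = 147 is not a perfect cube.
  y = -2: RHS = -125 = (-5)³ ⇒ x = -5 works.
  y = 3: RHS = 470 is not a perfect cube.
  y = -3: RHS = -448 is not a perfect cube.
Continuing the search up to |y| = 30 finds no further solutions beyond those listed.
Collected solutions: (-5, -2).

Solutions (with |y| ≤ 30): (-5, -2).


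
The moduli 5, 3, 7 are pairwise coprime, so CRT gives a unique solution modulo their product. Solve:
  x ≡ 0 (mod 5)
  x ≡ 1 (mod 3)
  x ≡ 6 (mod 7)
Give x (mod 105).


Moduli 5, 3, 7 are pairwise coprime; by CRT there is a unique solution modulo M = 5 · 3 · 7 = 105.
Solve pairwise, accumulating the modulus:
  Start with x ≡ 0 (mod 5).
  Combine with x ≡ 1 (mod 3): since gcd(5, 3) = 1, we get a unique residue mod 15.
    Write x = 0 + 5·t and substitute into x ≡ 1 (mod 3): 5·t ≡ 1 − 0 = 1 (mod 3).
    Reduce coefficients mod 3: 2·t ≡ 1 (mod 3).
    The inverse of 2 mod 3 is 2 (since 2·2 = 4 = 1·3 + 1), so t ≡ 2·1 = 2 ≡ 2 (mod 3).
    Then x = 0 + 5·2 = 10, valid modulo lcm(5, 3) = 15: x ≡ 10 (mod 15).
  Combine with x ≡ 6 (mod 7): since gcd(15, 7) = 1, we get a unique residue mod 105.
    Write x = 10 + 15·t and substitute into x ≡ 6 (mod 7): 15·t ≡ 6 − 10 = -4 (mod 7).
    Reduce coefficients mod 7: 1·t ≡ 3 (mod 7).
    So t ≡ 3 (mod 7).
    Then x = 10 + 15·3 = 55, valid modulo lcm(15, 7) = 105: x ≡ 55 (mod 105).
Verify: 55 mod 5 = 0 ✓, 55 mod 3 = 1 ✓, 55 mod 7 = 6 ✓.

x ≡ 55 (mod 105).


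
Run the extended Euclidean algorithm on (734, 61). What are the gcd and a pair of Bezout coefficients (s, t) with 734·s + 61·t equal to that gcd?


Euclidean algorithm on (734, 61) — divide until remainder is 0:
  734 = 12 · 61 + 2
  61 = 30 · 2 + 1
  2 = 2 · 1 + 0
gcd(734, 61) = 1.
Track Bezout coefficients alongside the remainders: start with r₀ = 734 = a·1 + b·0 (s = 1, t = 0) and r₁ = 61 = a·0 + b·1 (s = 0, t = 1); each new remainder r_{k+1} = r_{k-1} − q_k·r_k inherits s_{k+1} = s_{k-1} − q_k·s_k, t_{k+1} = t_{k-1} − q_k·t_k, so r_k = a·s_k + b·t_k at every step:
  q = 12: r = 2, s = 1 − 12·0 = 1, t = 0 − 12·1 = -12  (check: 734·1 + 61·(-12) = 2)
  q = 30: r = 1, s = 0 − 30·1 = -30, t = 1 − 30·(-12) = 361  (check: 734·(-30) + 61·361 = 1)
The row with r = 1 (the gcd) gives the Bezout coefficients s = -30, t = 361.
Result: 734 · (-30) + 61 · (361) = 1.

gcd(734, 61) = 1; s = -30, t = 361 (check: 734·(-30) + 61·361 = 1).


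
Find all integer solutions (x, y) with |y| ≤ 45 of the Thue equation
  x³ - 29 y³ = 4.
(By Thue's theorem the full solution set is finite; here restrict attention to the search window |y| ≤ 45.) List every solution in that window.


The equation is x³ - 29y³ = 4. For fixed y, x³ = 29·y³ + 4, so a solution requires the RHS to be a perfect cube.
Strategy: iterate y from -45 to 45, compute RHS = 29·y³ + 4, and check whether it is a (positive or negative) perfect cube.
Check small values of y:
  y = 0: RHS = 4 is not a perfect cube.
  y = 1: RHS = 33 is not a perfect cube.
  y = -1: RHS = -25 is not a perfect cube.
  y = 2: RHS = 236 is not a perfect cube.
  y = -2: RHS = -228 is not a perfect cube.
  y = 3: RHS = 787 is not a perfect cube.
  y = -3: RHS = -779 is not a perfect cube.
Continuing the search up to |y| = 45 finds no solutions either.
No (x, y) in the scanned range satisfies the equation.

No integer solutions with |y| ≤ 45.


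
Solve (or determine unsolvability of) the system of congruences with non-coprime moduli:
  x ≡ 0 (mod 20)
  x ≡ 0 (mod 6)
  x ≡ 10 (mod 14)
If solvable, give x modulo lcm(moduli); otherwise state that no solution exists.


Moduli 20, 6, 14 are not pairwise coprime, so CRT works modulo lcm(m_i) when all pairwise compatibility conditions hold.
Pairwise compatibility: gcd(m_i, m_j) must divide a_i - a_j for every pair.
Merge one congruence at a time:
  Start: x ≡ 0 (mod 20).
  Combine with x ≡ 0 (mod 6): gcd(20, 6) = 2; 0 - 0 = 0, which IS divisible by 2, so compatible.
    Write x = 0 + 20·t and substitute into x ≡ 0 (mod 6): 20·t ≡ 0 − 0 = 0 (mod 6).
    Divide the congruence (and modulus) by g = 2: 10·t ≡ 0 (mod 3).
    Reduce coefficients mod 3: 1·t ≡ 0 (mod 3).
    So t ≡ 0 (mod 3).
    Then x = 0 + 20·0 = 0, valid modulo lcm(20, 6) = 60: x ≡ 0 (mod 60).
  Combine with x ≡ 10 (mod 14): gcd(60, 14) = 2; 10 - 0 = 10, which IS divisible by 2, so compatible.
    Write x = 0 + 60·t and substitute into x ≡ 10 (mod 14): 60·t ≡ 10 − 0 = 10 (mod 14).
    Divide the congruence (and modulus) by g = 2: 30·t ≡ 5 (mod 7).
    Reduce coefficients mod 7: 2·t ≡ 5 (mod 7).
    The inverse of 2 mod 7 is 4 (since 2·4 = 8 = 1·7 + 1), so t ≡ 4·5 = 20 ≡ 6 (mod 7).
    Then x = 0 + 60·6 = 360, valid modulo lcm(60, 14) = 420: x ≡ 360 (mod 420).
Verify: 360 mod 20 = 0, 360 mod 6 = 0, 360 mod 14 = 10.

x ≡ 360 (mod 420).


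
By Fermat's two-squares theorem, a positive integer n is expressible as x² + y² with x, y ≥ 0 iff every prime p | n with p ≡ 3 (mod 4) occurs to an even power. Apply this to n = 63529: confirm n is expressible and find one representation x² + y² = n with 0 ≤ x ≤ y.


Step 1: Factor n = 63529 = 17 · 37 · 101.
Step 2: Check the mod-4 condition on each prime factor: 17 ≡ 1 (mod 4), exponent 1; 37 ≡ 1 (mod 4), exponent 1; 101 ≡ 1 (mod 4), exponent 1.
All primes ≡ 3 (mod 4) appear to even exponent (or don't appear), so by the two-squares theorem n IS expressible as a sum of two squares.
Step 3: Build a representation. Here n = 17 · 37 · 101 is a product of primes ≡ 1 (mod 4). Each prime p ≡ 1 (mod 4) is itself a sum of two squares; find a² by testing p − a² for a perfect square:
  17: 17 − 1² = 16 = 4² ⇒ 17 = 1² + 4².
  37: 37 − 1² = 36 = 6² ⇒ 37 = 1² + 6².
  101: 101 − 1² = 100 = 10² ⇒ 101 = 1² + 10².
  Combine using the Brahmagupta–Fibonacci identity (a² + b²)(c² + d²) = (ac − bd)² + (ad + bc)² = (ac + bd)² + (ad − bc)²:
  17 · 37 = 629: from (1² + 4²)(1² + 6²), take (1·1 − 4·6, 1·6 + 4·1) = (1 − 24, 6 + 4) = (-23, 10); dropping signs (only squares matter) gives (23, 10); check 23² + 10² = 529 + 100 = 629 ✓.
  629 · 101 = 63529: from (23² + 10²)(1² + 10²), take (23·1 − 10·10, 23·10 + 10·1) = (23 − 100, 230 + 10) = (-77, 240); dropping signs (only squares matter) gives (77, 240); check 77² + 240² = 5929 + 57600 = 63529 ✓.
Step 4: Order so x ≤ y and verify: 77² + 240² = 5929 + 57600 = 63529 = n. ✓

n = 63529 = 77² + 240² (one valid representation with x ≤ y).


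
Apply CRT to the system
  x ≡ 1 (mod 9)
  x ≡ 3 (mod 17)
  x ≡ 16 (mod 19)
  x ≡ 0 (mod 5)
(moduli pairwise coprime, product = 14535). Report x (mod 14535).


Product of moduli M = 9 · 17 · 19 · 5 = 14535.
Merge one congruence at a time:
  Start: x ≡ 1 (mod 9).
  Combine with x ≡ 3 (mod 17); new modulus lcm = 153.
    Write x = 1 + 9·t and substitute into x ≡ 3 (mod 17): 9·t ≡ 3 − 1 = 2 (mod 17).
    The inverse of 9 mod 17 is 2 (since 9·2 = 18 = 1·17 + 1), so t ≡ 2·2 = 4 ≡ 4 (mod 17).
    Then x = 1 + 9·4 = 37, valid modulo lcm(9, 17) = 153: x ≡ 37 (mod 153).
  Combine with x ≡ 16 (mod 19); new modulus lcm = 2907.
    Write x = 37 + 153·t and substitute into x ≡ 16 (mod 19): 153·t ≡ 16 − 37 = -21 (mod 19).
    Reduce coefficients mod 19: 1·t ≡ 17 (mod 19).
    So t ≡ 17 (mod 19).
    Then x = 37 + 153·17 = 2638, valid modulo lcm(153, 19) = 2907: x ≡ 2638 (mod 2907).
  Combine with x ≡ 0 (mod 5); new modulus lcm = 14535.
    Write x = 2638 + 2907·t and substitute into x ≡ 0 (mod 5): 2907·t ≡ 0 − 2638 = -2638 (mod 5).
    Reduce coefficients mod 5: 2·t ≡ 2 (mod 5).
    The inverse of 2 mod 5 is 3 (since 2·3 = 6 = 1·5 + 1), so t ≡ 3·2 = 6 ≡ 1 (mod 5).
    Then x = 2638 + 2907·1 = 5545, valid modulo lcm(2907, 5) = 14535: x ≡ 5545 (mod 14535).
Verify against each original: 5545 mod 9 = 1, 5545 mod 17 = 3, 5545 mod 19 = 16, 5545 mod 5 = 0.

x ≡ 5545 (mod 14535).


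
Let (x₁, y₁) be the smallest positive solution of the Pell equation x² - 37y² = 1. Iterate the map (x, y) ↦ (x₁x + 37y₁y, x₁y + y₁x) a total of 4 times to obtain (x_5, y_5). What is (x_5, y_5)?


Step 1: Find the fundamental solution (x₁, y₁) of x² - 37y² = 1.
  Expand √37 as a continued fraction. a₀ = ⌊√37⌋ = 6; iterate m_{k+1} = d_k·a_k − m_k, d_{k+1} = (37 − m_{k+1}²)/d_k, a_{k+1} = ⌊(a₀ + m_{k+1})/d_{k+1}⌋ (starting m₀ = 0, d₀ = 1), with convergents p_k = a_k·p_{k-1} + p_{k-2}, q_k = a_k·q_{k-1} + q_{k-2} (p₋₁ = 1, q₋₁ = 0):
  k = 0: a₀ = 6; p₀/q₀ = 6/1; p₀² − 37·q₀² = 36 − 37 = -1.
  k = 1: m = 6, d = 1, a = ⌊(6 + 6)/1⌋ = 12; p/q = (12·6 + 1)/(12·1 + 0) = 73/12; p² − 37·q² = 5329 − 5328 = 1.
  The first convergent with p² − 37·q² = 1 gives the fundamental solution (x₁, y₁) = (73, 12).
Step 2: Apply the recurrence (x_{n+1}, y_{n+1}) = (x₁x_n + 37y₁y_n, x₁y_n + y₁x_n) repeatedly.
  From (x_1, y_1) = (73, 12): x_2 = 73·73 + 37·12·12 = 10657; y_2 = 73·12 + 12·73 = 1752.
  From (x_2, y_2) = (10657, 1752): x_3 = 73·10657 + 37·12·1752 = 1555849; y_3 = 73·1752 + 12·10657 = 255780.
  From (x_3, y_3) = (1555849, 255780): x_4 = 73·1555849 + 37·12·255780 = 227143297; y_4 = 73·255780 + 12·1555849 = 37342128.
  From (x_4, y_4) = (227143297, 37342128): x_5 = 73·227143297 + 37·12·37342128 = 33161365513; y_5 = 73·37342128 + 12·227143297 = 5451694908.
Step 3: Verify x_5² - 37·y_5² = 1099676162686785753169 - 1099676162686785753168 = 1 (should be 1). ✓

(x_1, y_1) = (73, 12); (x_5, y_5) = (33161365513, 5451694908).


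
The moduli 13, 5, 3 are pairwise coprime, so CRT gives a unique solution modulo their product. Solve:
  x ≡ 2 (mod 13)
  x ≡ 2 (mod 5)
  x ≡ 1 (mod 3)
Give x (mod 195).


Moduli 13, 5, 3 are pairwise coprime; by CRT there is a unique solution modulo M = 13 · 5 · 3 = 195.
Solve pairwise, accumulating the modulus:
  Start with x ≡ 2 (mod 13).
  Combine with x ≡ 2 (mod 5): since gcd(13, 5) = 1, we get a unique residue mod 65.
    Write x = 2 + 13·t and substitute into x ≡ 2 (mod 5): 13·t ≡ 2 − 2 = 0 (mod 5).
    Reduce coefficients mod 5: 3·t ≡ 0 (mod 5).
    The inverse of 3 mod 5 is 2 (since 3·2 = 6 = 1·5 + 1), so t ≡ 2·0 = 0 ≡ 0 (mod 5).
    Then x = 2 + 13·0 = 2, valid modulo lcm(13, 5) = 65: x ≡ 2 (mod 65).
  Combine with x ≡ 1 (mod 3): since gcd(65, 3) = 1, we get a unique residue mod 195.
    Write x = 2 + 65·t and substitute into x ≡ 1 (mod 3): 65·t ≡ 1 − 2 = -1 (mod 3).
    Reduce coefficients mod 3: 2·t ≡ 2 (mod 3).
    The inverse of 2 mod 3 is 2 (since 2·2 = 4 = 1·3 + 1), so t ≡ 2·2 = 4 ≡ 1 (mod 3).
    Then x = 2 + 65·1 = 67, valid modulo lcm(65, 3) = 195: x ≡ 67 (mod 195).
Verify: 67 mod 13 = 2 ✓, 67 mod 5 = 2 ✓, 67 mod 3 = 1 ✓.

x ≡ 67 (mod 195).


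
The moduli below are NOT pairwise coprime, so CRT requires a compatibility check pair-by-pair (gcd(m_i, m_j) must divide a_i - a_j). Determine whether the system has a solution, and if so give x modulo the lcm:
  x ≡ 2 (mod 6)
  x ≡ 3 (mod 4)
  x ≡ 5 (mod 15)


Moduli 6, 4, 15 are not pairwise coprime, so CRT works modulo lcm(m_i) when all pairwise compatibility conditions hold.
Pairwise compatibility: gcd(m_i, m_j) must divide a_i - a_j for every pair.
Merge one congruence at a time:
  Start: x ≡ 2 (mod 6).
  Combine with x ≡ 3 (mod 4): gcd(6, 4) = 2, and 3 - 2 = 1 is NOT divisible by 2.
    ⇒ system is inconsistent (no integer solution).

No solution (the system is inconsistent).


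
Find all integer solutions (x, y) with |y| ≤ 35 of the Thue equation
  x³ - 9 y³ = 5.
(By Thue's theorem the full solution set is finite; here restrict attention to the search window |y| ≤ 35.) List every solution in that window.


The equation is x³ - 9y³ = 5. For fixed y, x³ = 9·y³ + 5, so a solution requires the RHS to be a perfect cube.
Strategy: iterate y from -35 to 35, compute RHS = 9·y³ + 5, and check whether it is a (positive or negative) perfect cube.
Check small values of y:
  y = 0: RHS = 5 is not a perfect cube.
  y = 1: RHS = 14 is not a perfect cube.
  y = -1: RHS = -4 is not a perfect cube.
  y = 2: RHS = 77 is not a perfect cube.
  y = -2: RHS = -67 is not a perfect cube.
  y = 3: RHS = 248 is not a perfect cube.
  y = -3: RHS = -238 is not a perfect cube.
Continuing the search up to |y| = 35 finds no solutions either.
No (x, y) in the scanned range satisfies the equation.

No integer solutions with |y| ≤ 35.


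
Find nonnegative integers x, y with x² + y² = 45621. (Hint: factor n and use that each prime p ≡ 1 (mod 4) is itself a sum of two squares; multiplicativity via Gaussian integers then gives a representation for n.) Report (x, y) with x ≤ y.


Step 1: Factor n = 45621 = 3^2 · 37 · 137.
Step 2: Check the mod-4 condition on each prime factor: 3 ≡ 3 (mod 4), exponent 2 (must be even); 37 ≡ 1 (mod 4), exponent 1; 137 ≡ 1 (mod 4), exponent 1.
All primes ≡ 3 (mod 4) appear to even exponent (or don't appear), so by the two-squares theorem n IS expressible as a sum of two squares.
Step 3: Build a representation. Group n = k² · m with k = 3 and m = 37 · 137 = 5069 (a product of primes ≡ 1 (mod 4)); a representation of m scales to one of n via (k·x)² + (k·y)² = k²(x² + y²). Each prime p ≡ 1 (mod 4) is itself a sum of two squares; find a² by testing p − a² for a perfect square:
  37: 37 − 1² = 36 = 6² ⇒ 37 = 1² + 6².
  137: 137 − 1² = 136, 137 − 2² = 133, 137 − 3² = 128, 137 − 4² = 121 = 11² ⇒ 137 = 4² + 11².
  Combine using the Brahmagupta–Fibonacci identity (a² + b²)(c² + d²) = (ac − bd)² + (ad + bc)² = (ac + bd)² + (ad − bc)²:
  37 · 137 = 5069: from (1² + 6²)(4² + 11²), take (1·4 − 6·11, 1·11 + 6·4) = (4 − 66, 11 + 24) = (-62, 35); dropping signs (only squares matter) gives (62, 35); check 62² + 35² = 3844 + 1225 = 5069 ✓.
  Scale by k = 3: (3·62, 3·35) = (186, 105).
Step 4: Order so x ≤ y and verify: 105² + 186² = 11025 + 34596 = 45621 = n. ✓

n = 45621 = 105² + 186² (one valid representation with x ≤ y).


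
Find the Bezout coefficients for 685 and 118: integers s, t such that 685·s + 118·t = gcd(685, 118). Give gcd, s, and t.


Euclidean algorithm on (685, 118) — divide until remainder is 0:
  685 = 5 · 118 + 95
  118 = 1 · 95 + 23
  95 = 4 · 23 + 3
  23 = 7 · 3 + 2
  3 = 1 · 2 + 1
  2 = 2 · 1 + 0
gcd(685, 118) = 1.
Track Bezout coefficients alongside the remainders: start with r₀ = 685 = a·1 + b·0 (s = 1, t = 0) and r₁ = 118 = a·0 + b·1 (s = 0, t = 1); each new remainder r_{k+1} = r_{k-1} − q_k·r_k inherits s_{k+1} = s_{k-1} − q_k·s_k, t_{k+1} = t_{k-1} − q_k·t_k, so r_k = a·s_k + b·t_k at every step:
  q = 5: r = 95, s = 1 − 5·0 = 1, t = 0 − 5·1 = -5  (check: 685·1 + 118·(-5) = 95)
  q = 1: r = 23, s = 0 − 1·1 = -1, t = 1 − 1·(-5) = 6  (check: 685·(-1) + 118·6 = 23)
  q = 4: r = 3, s = 1 − 4·(-1) = 5, t = -5 − 4·6 = -29  (check: 685·5 + 118·(-29) = 3)
  q = 7: r = 2, s = -1 − 7·5 = -36, t = 6 − 7·(-29) = 209  (check: 685·(-36) + 118·209 = 2)
  q = 1: r = 1, s = 5 − 1·(-36) = 41, t = -29 − 1·209 = -238  (check: 685·41 + 118·(-238) = 1)
The row with r = 1 (the gcd) gives the Bezout coefficients s = 41, t = -238.
Result: 685 · (41) + 118 · (-238) = 1.

gcd(685, 118) = 1; s = 41, t = -238 (check: 685·41 + 118·(-238) = 1).


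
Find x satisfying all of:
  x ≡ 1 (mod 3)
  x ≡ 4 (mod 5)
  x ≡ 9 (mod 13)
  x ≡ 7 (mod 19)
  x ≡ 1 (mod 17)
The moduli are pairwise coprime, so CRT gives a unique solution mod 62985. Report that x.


Product of moduli M = 3 · 5 · 13 · 19 · 17 = 62985.
Merge one congruence at a time:
  Start: x ≡ 1 (mod 3).
  Combine with x ≡ 4 (mod 5); new modulus lcm = 15.
    Write x = 1 + 3·t and substitute into x ≡ 4 (mod 5): 3·t ≡ 4 − 1 = 3 (mod 5).
    The inverse of 3 mod 5 is 2 (since 3·2 = 6 = 1·5 + 1), so t ≡ 2·3 = 6 ≡ 1 (mod 5).
    Then x = 1 + 3·1 = 4, valid modulo lcm(3, 5) = 15: x ≡ 4 (mod 15).
  Combine with x ≡ 9 (mod 13); new modulus lcm = 195.
    Write x = 4 + 15·t and substitute into x ≡ 9 (mod 13): 15·t ≡ 9 − 4 = 5 (mod 13).
    Reduce coefficients mod 13: 2·t ≡ 5 (mod 13).
    The inverse of 2 mod 13 is 7 (since 2·7 = 14 = 1·13 + 1), so t ≡ 7·5 = 35 ≡ 9 (mod 13).
    Then x = 4 + 15·9 = 139, valid modulo lcm(15, 13) = 195: x ≡ 139 (mod 195).
  Combine with x ≡ 7 (mod 19); new modulus lcm = 3705.
    Write x = 139 + 195·t and substitute into x ≡ 7 (mod 19): 195·t ≡ 7 − 139 = -132 (mod 19).
    Reduce coefficients mod 19: 5·t ≡ 1 (mod 19).
    The inverse of 5 mod 19 is 4 (since 5·4 = 20 = 1·19 + 1), so t ≡ 4·1 = 4 ≡ 4 (mod 19).
    Then x = 139 + 195·4 = 919, valid modulo lcm(195, 19) = 3705: x ≡ 919 (mod 3705).
  Combine with x ≡ 1 (mod 17); new modulus lcm = 62985.
    Write x = 919 + 3705·t and substitute into x ≡ 1 (mod 17): 3705·t ≡ 1 − 919 = -918 (mod 17).
    Reduce coefficients mod 17: 16·t ≡ 0 (mod 17).
    The inverse of 16 mod 17 is 16 (since 16·16 = 256 = 15·17 + 1), so t ≡ 16·0 = 0 ≡ 0 (mod 17).
    Then x = 919 + 3705·0 = 919, valid modulo lcm(3705, 17) = 62985: x ≡ 919 (mod 62985).
Verify against each original: 919 mod 3 = 1, 919 mod 5 = 4, 919 mod 13 = 9, 919 mod 19 = 7, 919 mod 17 = 1.

x ≡ 919 (mod 62985).


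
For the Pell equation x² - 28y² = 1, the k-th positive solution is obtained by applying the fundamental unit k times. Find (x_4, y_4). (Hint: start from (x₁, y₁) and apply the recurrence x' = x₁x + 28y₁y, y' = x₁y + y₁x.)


Step 1: Find the fundamental solution (x₁, y₁) of x² - 28y² = 1.
  Expand √28 as a continued fraction. a₀ = ⌊√28⌋ = 5; iterate m_{k+1} = d_k·a_k − m_k, d_{k+1} = (28 − m_{k+1}²)/d_k, a_{k+1} = ⌊(a₀ + m_{k+1})/d_{k+1}⌋ (starting m₀ = 0, d₀ = 1), with convergents p_k = a_k·p_{k-1} + p_{k-2}, q_k = a_k·q_{k-1} + q_{k-2} (p₋₁ = 1, q₋₁ = 0):
  k = 0: a₀ = 5; p₀/q₀ = 5/1; p₀² − 28·q₀² = 25 − 28 = -3.
  k = 1: m = 5, d = 3, a = ⌊(5 + 5)/3⌋ = 3; p/q = (3·5 + 1)/(3·1 + 0) = 16/3; p² − 28·q² = 256 − 252 = 4.
  k = 2: m = 4, d = 4, a = ⌊(5 + 4)/4⌋ = 2; p/q = (2·16 + 5)/(2·3 + 1) = 37/7; p² − 28·q² = 1369 − 1372 = -3.
  k = 3: m = 4, d = 3, a = ⌊(5 + 4)/3⌋ = 3; p/q = (3·37 + 16)/(3·7 + 3) = 127/24; p² − 28·q² = 16129 − 16128 = 1.
  The first convergent with p² − 28·q² = 1 gives the fundamental solution (x₁, y₁) = (127, 24).
Step 2: Apply the recurrence (x_{n+1}, y_{n+1}) = (x₁x_n + 28y₁y_n, x₁y_n + y₁x_n) repeatedly.
  From (x_1, y_1) = (127, 24): x_2 = 127·127 + 28·24·24 = 32257; y_2 = 127·24 + 24·127 = 6096.
  From (x_2, y_2) = (32257, 6096): x_3 = 127·32257 + 28·24·6096 = 8193151; y_3 = 127·6096 + 24·32257 = 1548360.
  From (x_3, y_3) = (8193151, 1548360): x_4 = 127·8193151 + 28·24·1548360 = 2081028097; y_4 = 127·1548360 + 24·8193151 = 393277344.
Step 3: Verify x_4² - 28·y_4² = 4330677940503441409 - 4330677940503441408 = 1 (should be 1). ✓

(x_1, y_1) = (127, 24); (x_4, y_4) = (2081028097, 393277344).


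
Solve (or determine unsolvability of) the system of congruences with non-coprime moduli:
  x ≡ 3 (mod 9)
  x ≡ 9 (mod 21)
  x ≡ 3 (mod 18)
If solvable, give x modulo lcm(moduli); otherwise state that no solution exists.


Moduli 9, 21, 18 are not pairwise coprime, so CRT works modulo lcm(m_i) when all pairwise compatibility conditions hold.
Pairwise compatibility: gcd(m_i, m_j) must divide a_i - a_j for every pair.
Merge one congruence at a time:
  Start: x ≡ 3 (mod 9).
  Combine with x ≡ 9 (mod 21): gcd(9, 21) = 3; 9 - 3 = 6, which IS divisible by 3, so compatible.
    Write x = 3 + 9·t and substitute into x ≡ 9 (mod 21): 9·t ≡ 9 − 3 = 6 (mod 21).
    Divide the congruence (and modulus) by g = 3: 3·t ≡ 2 (mod 7).
    The inverse of 3 mod 7 is 5 (since 3·5 = 15 = 2·7 + 1), so t ≡ 5·2 = 10 ≡ 3 (mod 7).
    Then x = 3 + 9·3 = 30, valid modulo lcm(9, 21) = 63: x ≡ 30 (mod 63).
  Combine with x ≡ 3 (mod 18): gcd(63, 18) = 9; 3 - 30 = -27, which IS divisible by 9, so compatible.
    Write x = 30 + 63·t and substitute into x ≡ 3 (mod 18): 63·t ≡ 3 − 30 = -27 (mod 18).
    Divide the congruence (and modulus) by g = 9: 7·t ≡ -3 (mod 2).
    Reduce coefficients mod 2: 1·t ≡ 1 (mod 2).
    So t ≡ 1 (mod 2).
    Then x = 30 + 63·1 = 93, valid modulo lcm(63, 18) = 126: x ≡ 93 (mod 126).
Verify: 93 mod 9 = 3, 93 mod 21 = 9, 93 mod 18 = 3.

x ≡ 93 (mod 126).


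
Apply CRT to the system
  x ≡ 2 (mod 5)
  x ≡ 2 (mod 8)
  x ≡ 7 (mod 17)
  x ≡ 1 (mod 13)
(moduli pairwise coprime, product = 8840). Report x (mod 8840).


Product of moduli M = 5 · 8 · 17 · 13 = 8840.
Merge one congruence at a time:
  Start: x ≡ 2 (mod 5).
  Combine with x ≡ 2 (mod 8); new modulus lcm = 40.
    Write x = 2 + 5·t and substitute into x ≡ 2 (mod 8): 5·t ≡ 2 − 2 = 0 (mod 8).
    The inverse of 5 mod 8 is 5 (since 5·5 = 25 = 3·8 + 1), so t ≡ 5·0 = 0 ≡ 0 (mod 8).
    Then x = 2 + 5·0 = 2, valid modulo lcm(5, 8) = 40: x ≡ 2 (mod 40).
  Combine with x ≡ 7 (mod 17); new modulus lcm = 680.
    Write x = 2 + 40·t and substitute into x ≡ 7 (mod 17): 40·t ≡ 7 − 2 = 5 (mod 17).
    Reduce coefficients mod 17: 6·t ≡ 5 (mod 17).
    The inverse of 6 mod 17 is 3 (since 6·3 = 18 = 1·17 + 1), so t ≡ 3·5 = 15 ≡ 15 (mod 17).
    Then x = 2 + 40·15 = 602, valid modulo lcm(40, 17) = 680: x ≡ 602 (mod 680).
  Combine with x ≡ 1 (mod 13); new modulus lcm = 8840.
    Write x = 602 + 680·t and substitute into x ≡ 1 (mod 13): 680·t ≡ 1 − 602 = -601 (mod 13).
    Reduce coefficients mod 13: 4·t ≡ 10 (mod 13).
    The inverse of 4 mod 13 is 10 (since 4·10 = 40 = 3·13 + 1), so t ≡ 10·10 = 100 ≡ 9 (mod 13).
    Then x = 602 + 680·9 = 6722, valid modulo lcm(680, 13) = 8840: x ≡ 6722 (mod 8840).
Verify against each original: 6722 mod 5 = 2, 6722 mod 8 = 2, 6722 mod 17 = 7, 6722 mod 13 = 1.

x ≡ 6722 (mod 8840).


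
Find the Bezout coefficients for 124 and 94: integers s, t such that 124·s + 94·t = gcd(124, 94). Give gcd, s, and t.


Euclidean algorithm on (124, 94) — divide until remainder is 0:
  124 = 1 · 94 + 30
  94 = 3 · 30 + 4
  30 = 7 · 4 + 2
  4 = 2 · 2 + 0
gcd(124, 94) = 2.
Track Bezout coefficients alongside the remainders: start with r₀ = 124 = a·1 + b·0 (s = 1, t = 0) and r₁ = 94 = a·0 + b·1 (s = 0, t = 1); each new remainder r_{k+1} = r_{k-1} − q_k·r_k inherits s_{k+1} = s_{k-1} − q_k·s_k, t_{k+1} = t_{k-1} − q_k·t_k, so r_k = a·s_k + b·t_k at every step:
  q = 1: r = 30, s = 1 − 1·0 = 1, t = 0 − 1·1 = -1  (check: 124·1 + 94·(-1) = 30)
  q = 3: r = 4, s = 0 − 3·1 = -3, t = 1 − 3·(-1) = 4  (check: 124·(-3) + 94·4 = 4)
  q = 7: r = 2, s = 1 − 7·(-3) = 22, t = -1 − 7·4 = -29  (check: 124·22 + 94·(-29) = 2)
The row with r = 2 (the gcd) gives the Bezout coefficients s = 22, t = -29.
Result: 124 · (22) + 94 · (-29) = 2.

gcd(124, 94) = 2; s = 22, t = -29 (check: 124·22 + 94·(-29) = 2).


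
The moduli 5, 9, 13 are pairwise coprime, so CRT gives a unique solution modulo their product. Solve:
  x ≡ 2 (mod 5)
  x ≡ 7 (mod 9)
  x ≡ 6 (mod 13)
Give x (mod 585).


Moduli 5, 9, 13 are pairwise coprime; by CRT there is a unique solution modulo M = 5 · 9 · 13 = 585.
Solve pairwise, accumulating the modulus:
  Start with x ≡ 2 (mod 5).
  Combine with x ≡ 7 (mod 9): since gcd(5, 9) = 1, we get a unique residue mod 45.
    Write x = 2 + 5·t and substitute into x ≡ 7 (mod 9): 5·t ≡ 7 − 2 = 5 (mod 9).
    The inverse of 5 mod 9 is 2 (since 5·2 = 10 = 1·9 + 1), so t ≡ 2·5 = 10 ≡ 1 (mod 9).
    Then x = 2 + 5·1 = 7, valid modulo lcm(5, 9) = 45: x ≡ 7 (mod 45).
  Combine with x ≡ 6 (mod 13): since gcd(45, 13) = 1, we get a unique residue mod 585.
    Write x = 7 + 45·t and substitute into x ≡ 6 (mod 13): 45·t ≡ 6 − 7 = -1 (mod 13).
    Reduce coefficients mod 13: 6·t ≡ 12 (mod 13).
    The inverse of 6 mod 13 is 11 (since 6·11 = 66 = 5·13 + 1), so t ≡ 11·12 = 132 ≡ 2 (mod 13).
    Then x = 7 + 45·2 = 97, valid modulo lcm(45, 13) = 585: x ≡ 97 (mod 585).
Verify: 97 mod 5 = 2 ✓, 97 mod 9 = 7 ✓, 97 mod 13 = 6 ✓.

x ≡ 97 (mod 585).


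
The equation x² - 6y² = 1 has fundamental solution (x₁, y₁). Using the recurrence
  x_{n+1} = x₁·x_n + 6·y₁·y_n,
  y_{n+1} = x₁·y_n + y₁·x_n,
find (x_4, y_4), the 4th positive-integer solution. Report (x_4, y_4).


Step 1: Find the fundamental solution (x₁, y₁) of x² - 6y² = 1.
  Expand √6 as a continued fraction. a₀ = ⌊√6⌋ = 2; iterate m_{k+1} = d_k·a_k − m_k, d_{k+1} = (6 − m_{k+1}²)/d_k, a_{k+1} = ⌊(a₀ + m_{k+1})/d_{k+1}⌋ (starting m₀ = 0, d₀ = 1), with convergents p_k = a_k·p_{k-1} + p_{k-2}, q_k = a_k·q_{k-1} + q_{k-2} (p₋₁ = 1, q₋₁ = 0):
  k = 0: a₀ = 2; p₀/q₀ = 2/1; p₀² − 6·q₀² = 4 − 6 = -2.
  k = 1: m = 2, d = 2, a = ⌊(2 + 2)/2⌋ = 2; p/q = (2·2 + 1)/(2·1 + 0) = 5/2; p² − 6·q² = 25 − 24 = 1.
  The first convergent with p² − 6·q² = 1 gives the fundamental solution (x₁, y₁) = (5, 2).
Step 2: Apply the recurrence (x_{n+1}, y_{n+1}) = (x₁x_n + 6y₁y_n, x₁y_n + y₁x_n) repeatedly.
  From (x_1, y_1) = (5, 2): x_2 = 5·5 + 6·2·2 = 49; y_2 = 5·2 + 2·5 = 20.
  From (x_2, y_2) = (49, 20): x_3 = 5·49 + 6·2·20 = 485; y_3 = 5·20 + 2·49 = 198.
  From (x_3, y_3) = (485, 198): x_4 = 5·485 + 6·2·198 = 4801; y_4 = 5·198 + 2·485 = 1960.
Step 3: Verify x_4² - 6·y_4² = 23049601 - 23049600 = 1 (should be 1). ✓

(x_1, y_1) = (5, 2); (x_4, y_4) = (4801, 1960).


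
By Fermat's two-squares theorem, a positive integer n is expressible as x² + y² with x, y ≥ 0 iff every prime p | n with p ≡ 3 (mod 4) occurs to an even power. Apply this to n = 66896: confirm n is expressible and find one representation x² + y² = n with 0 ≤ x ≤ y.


Step 1: Factor n = 66896 = 2^4 · 37 · 113.
Step 2: Check the mod-4 condition on each prime factor: 2 = 2 (special); 37 ≡ 1 (mod 4), exponent 1; 113 ≡ 1 (mod 4), exponent 1.
All primes ≡ 3 (mod 4) appear to even exponent (or don't appear), so by the two-squares theorem n IS expressible as a sum of two squares.
Step 3: Build a representation. Group n = k² · m with k = 4 and m = 37 · 113 = 4181 (a product of primes ≡ 1 (mod 4)); a representation of m scales to one of n via (k·x)² + (k·y)² = k²(x² + y²). Each prime p ≡ 1 (mod 4) is itself a sum of two squares; find a² by testing p − a² for a perfect square:
  37: 37 − 1² = 36 = 6² ⇒ 37 = 1² + 6².
  113: 113 − 1² = 112, 113 − 2² = 109, 113 − 3² = 104, 113 − 4² = 97, 113 − 5² = 88, 113 − 6² = 77, 113 − 7² = 64 = 8² ⇒ 113 = 7² + 8².
  Combine using the Brahmagupta–Fibonacci identity (a² + b²)(c² + d²) = (ac − bd)² + (ad + bc)² = (ac + bd)² + (ad − bc)²:
  37 · 113 = 4181: from (1² + 6²)(7² + 8²), take (1·7 − 6·8, 1·8 + 6·7) = (7 − 48, 8 + 42) = (-41, 50); dropping signs (only squares matter) gives (41, 50); check 41² + 50² = 1681 + 2500 = 4181 ✓.
  Scale by k = 4: (4·41, 4·50) = (164, 200).
Step 4: Order so x ≤ y and verify: 164² + 200² = 26896 + 40000 = 66896 = n. ✓

n = 66896 = 164² + 200² (one valid representation with x ≤ y).
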